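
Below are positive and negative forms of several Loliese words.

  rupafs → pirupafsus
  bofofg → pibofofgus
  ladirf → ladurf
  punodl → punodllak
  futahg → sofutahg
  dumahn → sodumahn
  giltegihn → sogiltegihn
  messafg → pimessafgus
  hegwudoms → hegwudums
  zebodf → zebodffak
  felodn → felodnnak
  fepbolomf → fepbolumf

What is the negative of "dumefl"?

pidumeflus

"dumefl" has second-to-last letter 'f'. The stems whose second-to-last letter is 'f' (bofofg → pibofofgus, rupafs → pirupafsus, messafg → pimessafgus) add pi- … -us around the stem.
So dumefl → pidumeflus.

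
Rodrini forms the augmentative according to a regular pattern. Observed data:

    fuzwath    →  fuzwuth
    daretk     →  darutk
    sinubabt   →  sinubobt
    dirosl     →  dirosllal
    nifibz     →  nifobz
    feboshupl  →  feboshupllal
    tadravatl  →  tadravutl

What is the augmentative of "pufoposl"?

tadravatl and dirosl both end in -l yet inflect differently (tadravutl, dirosllal), so the final letter is not what conditions the rule; the second-to-last letter is.
"pufoposl" has second-to-last letter 's'. The one such stem in the data (dirosl → dirosllal) doubles the final consonant and adds -al (as does feboshupl), so the same rule applies.
So pufoposl → pufoposllal.

pufoposllal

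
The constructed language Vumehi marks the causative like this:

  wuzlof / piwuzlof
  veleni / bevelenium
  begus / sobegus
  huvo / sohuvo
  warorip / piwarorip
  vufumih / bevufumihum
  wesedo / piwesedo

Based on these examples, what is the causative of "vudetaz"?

"vudetaz" begins with v-. The stems beginning with v- (veleni → bevelenium, vufumih → bevufumihum) add be- … -um around the stem.
So vudetaz → bevudetazum.

bevudetazum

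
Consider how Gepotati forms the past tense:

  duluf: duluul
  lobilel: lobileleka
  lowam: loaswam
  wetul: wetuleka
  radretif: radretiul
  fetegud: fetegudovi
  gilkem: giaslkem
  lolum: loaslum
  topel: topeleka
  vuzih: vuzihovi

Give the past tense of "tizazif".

tizaziul

wetul and duluf both have last vowel 'u' yet inflect differently (wetuleka, duluul), so the last vowel is not what conditions the rule; the final letter is.
"tizazif" ends in -f. The stems ending in -f (duluf → duluul, radretif → radretiul) drop the final letter and add -ul.
So tizazif → tizaziul.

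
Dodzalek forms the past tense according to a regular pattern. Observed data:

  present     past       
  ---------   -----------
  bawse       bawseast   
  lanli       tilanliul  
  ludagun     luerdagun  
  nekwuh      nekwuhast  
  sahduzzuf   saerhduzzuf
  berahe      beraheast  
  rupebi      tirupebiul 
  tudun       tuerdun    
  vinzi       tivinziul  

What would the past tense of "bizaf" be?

nekwuh and ludagun both have last vowel 'u' yet inflect differently (nekwuhast, luerdagun), so the last vowel is not what conditions the rule; the final letter is.
"bizaf" ends in -f. The one such stem in the data (sahduzzuf → saerhduzzuf) inserts -er- after the first vowel (as do ludagun, tudun), so the same rule applies.
So bizaf → bierzaf.

bierzaf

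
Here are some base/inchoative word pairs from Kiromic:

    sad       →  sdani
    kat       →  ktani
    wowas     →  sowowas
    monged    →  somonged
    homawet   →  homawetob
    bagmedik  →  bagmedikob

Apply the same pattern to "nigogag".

"nigogag" has 3 vowels. The stems with 3 vowels (homawet → homawetob, bagmedik → bagmedikob) add -ob.
So nigogag → nigogagob.

nigogagob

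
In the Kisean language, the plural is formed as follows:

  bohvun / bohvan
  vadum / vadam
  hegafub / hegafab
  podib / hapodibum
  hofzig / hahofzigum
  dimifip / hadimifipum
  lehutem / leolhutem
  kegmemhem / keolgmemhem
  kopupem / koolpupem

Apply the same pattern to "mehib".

hegafub and podib both end in -b yet inflect differently (hegafab, hapodibum), so the final letter is not what conditions the rule; the last vowel is.
"mehib" has last vowel 'i'. The stems whose last vowel is 'i' (podib → hapodibum, hofzig → hahofzigum, dimifip → hadimifipum) add ha- … -um around the stem.
So mehib → hamehibum.

hamehibum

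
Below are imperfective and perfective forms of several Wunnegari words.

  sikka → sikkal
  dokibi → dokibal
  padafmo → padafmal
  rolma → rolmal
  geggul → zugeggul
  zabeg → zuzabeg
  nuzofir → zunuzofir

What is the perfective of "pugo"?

pugal

dokibi and nuzofir both have last vowel 'i' yet inflect differently (dokibal, zunuzofir), so the last vowel is not what conditions the rule; whether the stem ends in a vowel or a consonant is.
"pugo" ends in a vowel. The stems ending in a vowel (sikka → sikkal, dokibi → dokibal, padafmo → padafmal) drop the final letter and add -al.
So pugo → pugal.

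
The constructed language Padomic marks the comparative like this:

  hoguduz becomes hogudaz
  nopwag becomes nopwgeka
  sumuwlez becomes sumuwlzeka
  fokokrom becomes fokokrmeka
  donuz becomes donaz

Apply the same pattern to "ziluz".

zilaz

donuz and sumuwlez both end in -z yet inflect differently (donaz, sumuwlzeka), so the final letter is not what conditions the rule; the last vowel is.
"ziluz" has last vowel 'u'. The stems whose last vowel is 'u' (donuz → donaz, hoguduz → hogudaz) change the last vowel to 'a'.
The other pattern: stems whose last vowel is 'a', 'e' or 'o' delete the last vowel and add -eka.
So ziluz → zilaz.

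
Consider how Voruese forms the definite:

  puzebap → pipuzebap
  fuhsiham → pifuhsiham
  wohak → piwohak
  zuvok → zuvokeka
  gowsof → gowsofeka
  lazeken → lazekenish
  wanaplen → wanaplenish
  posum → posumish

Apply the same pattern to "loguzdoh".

loguzdoheka

wohak and zuvok both end in -k yet inflect differently (piwohak, zuvokeka), so the final letter is not what conditions the rule; the last vowel is.
"loguzdoh" has last vowel 'o'. The stems whose last vowel is 'o' (zuvok → zuvokeka, gowsof → gowsofeka) add -eka.
So loguzdoh → loguzdoheka.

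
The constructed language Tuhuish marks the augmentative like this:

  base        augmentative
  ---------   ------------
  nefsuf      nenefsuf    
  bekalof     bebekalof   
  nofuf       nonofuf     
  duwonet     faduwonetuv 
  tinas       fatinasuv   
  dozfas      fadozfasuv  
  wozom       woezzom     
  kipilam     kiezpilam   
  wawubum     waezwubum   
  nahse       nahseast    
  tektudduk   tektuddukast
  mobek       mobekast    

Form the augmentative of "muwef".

"muwef" ends in -f. The stems ending in -f (nefsuf → nenefsuf, bekalof → bebekalof, nofuf → nonofuf) repeat the first consonant+vowel as a prefix.
So muwef → mumuwef.

mumuwef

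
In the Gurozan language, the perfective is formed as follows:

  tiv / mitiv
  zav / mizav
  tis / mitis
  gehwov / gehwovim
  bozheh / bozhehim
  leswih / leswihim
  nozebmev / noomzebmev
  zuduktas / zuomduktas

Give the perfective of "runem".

"runem" has 2 vowels. The stems with 2 vowels (gehwov → gehwovim, bozheh → bozhehim, leswih → leswihim) add -im.
The other patterns: stems with 1 vowel add the prefix mi-; stems with 3 vowels insert -om- after the first vowel.
So runem → runemim.

runemim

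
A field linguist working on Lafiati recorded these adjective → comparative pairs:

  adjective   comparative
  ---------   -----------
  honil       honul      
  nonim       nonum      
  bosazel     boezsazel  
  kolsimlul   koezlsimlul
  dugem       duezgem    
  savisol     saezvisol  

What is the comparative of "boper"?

"boper" has last vowel 'e'. The stems whose last vowel is 'e' (bosazel → boezsazel, dugem → duezgem) insert -ez- after the first vowel.
So boper → boezper.

boezper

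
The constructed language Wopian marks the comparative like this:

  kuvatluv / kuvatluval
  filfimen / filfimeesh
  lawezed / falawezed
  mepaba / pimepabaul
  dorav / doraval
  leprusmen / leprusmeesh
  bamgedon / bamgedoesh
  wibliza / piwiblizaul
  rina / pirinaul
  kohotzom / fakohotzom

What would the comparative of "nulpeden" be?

nulpedeesh

"nulpeden" ends in -n. The stems ending in -n (filfimen → filfimeesh, bamgedon → bamgedoesh, leprusmen → leprusmeesh) drop the final letter and add -esh.
The other patterns: stems ending in -v add -al; stems ending in -a add pi- … -ul around the stem; stems ending in -d or -m add the prefix fa-.
So nulpeden → nulpedeesh.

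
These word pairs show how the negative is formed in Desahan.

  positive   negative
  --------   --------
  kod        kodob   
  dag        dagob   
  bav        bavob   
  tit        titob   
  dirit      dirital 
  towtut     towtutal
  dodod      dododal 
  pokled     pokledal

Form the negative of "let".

tit and dirit both end in -t yet inflect differently (titob, dirital), so the final letter is not what conditions the rule; the number of vowels is.
"let" has 1 vowel. The stems with 1 vowel (kod → kodob, dag → dagob, bav → bavob) add -ob.
So let → letob.

letob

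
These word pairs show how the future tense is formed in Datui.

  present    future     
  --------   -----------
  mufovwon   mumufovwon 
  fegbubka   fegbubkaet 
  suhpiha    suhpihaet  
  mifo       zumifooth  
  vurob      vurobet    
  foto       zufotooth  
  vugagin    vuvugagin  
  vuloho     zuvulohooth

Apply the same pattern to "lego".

vurob and foto both have last vowel 'o' yet inflect differently (vurobet, zufotooth), so the last vowel is not what conditions the rule; the final letter is.
"lego" ends in -o. The stems ending in -o (foto → zufotooth, mifo → zumifooth, vuloho → zuvulohooth) add zu- … -oth around the stem.
So lego → zulegooth.

zulegooth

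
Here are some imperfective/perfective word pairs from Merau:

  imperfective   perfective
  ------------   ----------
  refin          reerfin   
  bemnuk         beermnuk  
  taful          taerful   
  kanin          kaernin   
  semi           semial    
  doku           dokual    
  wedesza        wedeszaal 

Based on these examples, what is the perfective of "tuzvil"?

refin and semi both have last vowel 'i' yet inflect differently (reerfin, semial), so the last vowel is not what conditions the rule; whether the stem ends in a vowel or a consonant is.
"tuzvil" ends in a consonant. The stems ending in a consonant (refin → reerfin, bemnuk → beermnuk, taful → taerful) insert -er- after the first vowel.
The other pattern: stems ending in a vowel add -al.
So tuzvil → tuerzvil.

tuerzvil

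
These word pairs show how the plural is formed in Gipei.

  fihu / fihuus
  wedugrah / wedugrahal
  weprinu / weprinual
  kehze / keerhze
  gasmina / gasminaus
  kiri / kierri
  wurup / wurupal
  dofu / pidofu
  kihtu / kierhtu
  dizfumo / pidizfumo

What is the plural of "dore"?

dofu and weprinu both end in -u yet inflect differently (pidofu, weprinual), so the final letter is not what conditions the rule; the first letter is.
"dore" begins with d-. The stems beginning with d- (dofu → pidofu, dizfumo → pidizfumo) add the prefix pi-.
The other patterns: stems beginning with w- add -al; stems beginning with k- insert -er- after the first vowel; stems beginning with f- or g- add -us.
So dore → pidore.

pidore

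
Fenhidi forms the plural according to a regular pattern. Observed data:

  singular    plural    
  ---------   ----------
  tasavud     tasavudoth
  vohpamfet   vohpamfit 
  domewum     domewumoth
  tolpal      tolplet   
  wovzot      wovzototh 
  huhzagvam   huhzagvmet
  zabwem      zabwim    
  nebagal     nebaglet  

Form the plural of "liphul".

liphuloth

"liphul" has last vowel 'u'. The stems whose last vowel is 'u' (domewum → domewumoth, tasavud → tasavudoth) add -oth.
The other patterns: stems whose last vowel is 'e' change the last vowel to 'i'; stems whose last vowel is 'a' delete the last vowel and add -et.
So liphul → liphuloth.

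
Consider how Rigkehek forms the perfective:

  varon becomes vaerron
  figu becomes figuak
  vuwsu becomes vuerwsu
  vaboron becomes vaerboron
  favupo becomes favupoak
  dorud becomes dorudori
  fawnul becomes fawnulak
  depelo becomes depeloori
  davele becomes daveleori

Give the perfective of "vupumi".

vuwsu and figu both end in -u yet inflect differently (vuerwsu, figuak), so the final letter is not what conditions the rule; the first letter is.
"vupumi" begins with v-. The stems beginning with v- (vaboron → vaerboron, vuwsu → vuerwsu, varon → vaerron) insert -er- after the first vowel.
So vupumi → vuerpumi.

vuerpumi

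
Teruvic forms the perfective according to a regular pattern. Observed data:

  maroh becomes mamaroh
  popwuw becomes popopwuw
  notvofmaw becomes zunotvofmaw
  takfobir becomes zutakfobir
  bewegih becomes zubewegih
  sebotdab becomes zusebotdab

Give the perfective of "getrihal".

zugetrihal

popwuw and notvofmaw both end in -w yet inflect differently (popopwuw, zunotvofmaw), so the final letter is not what conditions the rule; the number of vowels is.
"getrihal" has 3 vowels. The stems with 3 vowels (notvofmaw → zunotvofmaw, takfobir → zutakfobir, bewegih → zubewegih) add the prefix zu-.
So getrihal → zugetrihal.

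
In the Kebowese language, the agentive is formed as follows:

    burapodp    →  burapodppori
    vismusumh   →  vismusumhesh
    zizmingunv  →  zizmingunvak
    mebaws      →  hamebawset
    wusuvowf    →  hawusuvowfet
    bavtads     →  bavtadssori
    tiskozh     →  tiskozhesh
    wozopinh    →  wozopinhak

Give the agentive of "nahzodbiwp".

mebaws and bavtads both end in -s yet inflect differently (hamebawset, bavtadssori), so the final letter is not what conditions the rule; the second-to-last letter is.
"nahzodbiwp" has second-to-last letter 'w'. The stems whose second-to-last letter is 'w' (wusuvowf → hawusuvowfet, mebaws → hamebawset) add ha- … -et around the stem.
So nahzodbiwp → hanahzodbiwpet.

hanahzodbiwpet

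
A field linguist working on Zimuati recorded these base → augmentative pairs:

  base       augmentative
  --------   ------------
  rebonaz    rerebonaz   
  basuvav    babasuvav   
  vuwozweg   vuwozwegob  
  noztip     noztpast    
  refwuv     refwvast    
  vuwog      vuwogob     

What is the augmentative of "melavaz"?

basuvav and refwuv both end in -v yet inflect differently (babasuvav, refwvast), so the final letter is not what conditions the rule; the last vowel is.
"melavaz" has last vowel 'a'. The stems whose last vowel is 'a' (basuvav → babasuvav, rebonaz → rerebonaz) repeat the first consonant+vowel as a prefix.
The other patterns: stems whose last vowel is 'i' or 'u' delete the last vowel and add -ast; stems whose last vowel is 'e' or 'o' add -ob.
So melavaz → memelavaz.

memelavaz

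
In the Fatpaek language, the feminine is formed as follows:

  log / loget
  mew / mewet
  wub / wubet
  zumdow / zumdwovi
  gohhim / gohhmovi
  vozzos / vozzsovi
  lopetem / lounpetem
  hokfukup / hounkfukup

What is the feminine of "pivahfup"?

mew and zumdow both end in -w yet inflect differently (mewet, zumdwovi), so the final letter is not what conditions the rule; the number of vowels is.
"pivahfup" has 3 vowels. The stems with 3 vowels (lopetem → lounpetem, hokfukup → hounkfukup) insert -un- after the first vowel.
So pivahfup → piunvahfup.

piunvahfup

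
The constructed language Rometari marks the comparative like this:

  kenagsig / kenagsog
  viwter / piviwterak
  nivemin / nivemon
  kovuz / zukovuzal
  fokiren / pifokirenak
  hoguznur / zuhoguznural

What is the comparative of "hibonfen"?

fokiren and nivemin both end in -n yet inflect differently (pifokirenak, nivemon), so the final letter is not what conditions the rule; the last vowel is.
"hibonfen" has last vowel 'e'. The stems whose last vowel is 'e' (viwter → piviwterak, fokiren → pifokirenak) add pi- … -ak around the stem.
So hibonfen → pihibonfenak.

pihibonfenak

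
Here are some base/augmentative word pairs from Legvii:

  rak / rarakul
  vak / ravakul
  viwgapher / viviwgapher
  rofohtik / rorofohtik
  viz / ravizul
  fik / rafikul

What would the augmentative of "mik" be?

ramikul

rofohtik and vak both end in -k yet inflect differently (rorofohtik, ravakul), so the final letter is not what conditions the rule; the number of vowels is.
"mik" has 1 vowel. The stems with 1 vowel (vak → ravakul, rak → rarakul, fik → rafikul) add ra- … -ul around the stem.
The other pattern: stems with 3 vowels repeat the first consonant+vowel as a prefix.
So mik → ramikul.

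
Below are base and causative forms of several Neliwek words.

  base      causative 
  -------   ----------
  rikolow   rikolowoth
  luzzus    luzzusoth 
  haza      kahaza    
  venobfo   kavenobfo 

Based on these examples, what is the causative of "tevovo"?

katevovo

rikolow and venobfo both have last vowel 'o' yet inflect differently (rikolowoth, kavenobfo), so the last vowel is not what conditions the rule; whether the stem ends in a vowel or a consonant is.
"tevovo" ends in a vowel. The stems ending in a vowel (haza → kahaza, venobfo → kavenobfo) add the prefix ka-.
So tevovo → katevovo.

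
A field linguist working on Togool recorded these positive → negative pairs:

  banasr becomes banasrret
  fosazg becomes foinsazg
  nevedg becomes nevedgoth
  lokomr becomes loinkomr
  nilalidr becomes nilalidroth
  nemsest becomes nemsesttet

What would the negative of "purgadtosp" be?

purgadtosppet

nilalidr and banasr both end in -r yet inflect differently (nilalidroth, banasrret), so the final letter is not what conditions the rule; the second-to-last letter is.
"purgadtosp" has second-to-last letter 's'. The stems whose second-to-last letter is 's' (nemsest → nemsesttet, banasr → banasrret) double the final consonant and add -et.
The other patterns: stems whose second-to-last letter is 'd' add -oth; stems whose second-to-last letter is 'm' or 'z' insert -in- after the first vowel.
So purgadtosp → purgadtosppet.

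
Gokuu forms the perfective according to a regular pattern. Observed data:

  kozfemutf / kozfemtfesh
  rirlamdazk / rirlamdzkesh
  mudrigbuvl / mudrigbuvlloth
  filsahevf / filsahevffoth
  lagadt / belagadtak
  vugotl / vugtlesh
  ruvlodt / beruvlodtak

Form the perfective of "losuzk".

loszkesh

mudrigbuvl and vugotl both end in -l yet inflect differently (mudrigbuvlloth, vugtlesh), so the final letter is not what conditions the rule; the second-to-last letter is.
"losuzk" has second-to-last letter 'z'. The one such stem in the data (rirlamdazk → rirlamdzkesh) deletes the last vowel and adds -esh (as do vugotl, kozfemutf), so the same rule applies.
So losuzk → loszkesh.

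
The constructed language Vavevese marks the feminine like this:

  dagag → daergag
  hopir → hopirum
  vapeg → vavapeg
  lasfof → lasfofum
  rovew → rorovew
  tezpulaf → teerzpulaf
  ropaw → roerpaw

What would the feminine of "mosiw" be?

vapeg and dagag both end in -g yet inflect differently (vavapeg, daergag), so the final letter is not what conditions the rule; the last vowel is.
"mosiw" has last vowel 'i'. The one such stem in the data (hopir → hopirum) adds -um, so the same rule applies.
The other patterns: stems whose last vowel is 'e' repeat the first consonant+vowel as a prefix; stems whose last vowel is 'a' insert -er- after the first vowel.
So mosiw → mosiwum.

mosiwum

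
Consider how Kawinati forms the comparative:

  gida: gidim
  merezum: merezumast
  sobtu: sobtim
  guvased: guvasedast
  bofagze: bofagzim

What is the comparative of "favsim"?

sobtu and merezum both have last vowel 'u' yet inflect differently (sobtim, merezumast), so the last vowel is not what conditions the rule; whether the stem ends in a vowel or a consonant is.
"favsim" ends in a consonant. The stems ending in a consonant (merezum → merezumast, guvased → guvasedast) add -ast.
So favsim → favsimast.

favsimast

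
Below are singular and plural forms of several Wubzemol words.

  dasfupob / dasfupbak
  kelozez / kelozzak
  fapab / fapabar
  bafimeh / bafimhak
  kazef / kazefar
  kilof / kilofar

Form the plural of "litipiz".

dasfupob and fapab both end in -b yet inflect differently (dasfupbak, fapabar), so the final letter is not what conditions the rule; the number of vowels is.
"litipiz" has 3 vowels. The stems with 3 vowels (dasfupob → dasfupbak, kelozez → kelozzak, bafimeh → bafimhak) delete the last vowel and add -ak.
So litipiz → litipzak.

litipzak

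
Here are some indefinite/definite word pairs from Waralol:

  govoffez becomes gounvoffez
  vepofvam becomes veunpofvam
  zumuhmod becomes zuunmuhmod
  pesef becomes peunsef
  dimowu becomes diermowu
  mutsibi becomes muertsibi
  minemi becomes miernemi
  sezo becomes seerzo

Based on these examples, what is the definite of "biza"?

bierza

"biza" ends in a vowel. The stems ending in a vowel (dimowu → diermowu, mutsibi → muertsibi, minemi → miernemi) insert -er- after the first vowel.
The other pattern: stems ending in a consonant insert -un- after the first vowel.
So biza → bierza.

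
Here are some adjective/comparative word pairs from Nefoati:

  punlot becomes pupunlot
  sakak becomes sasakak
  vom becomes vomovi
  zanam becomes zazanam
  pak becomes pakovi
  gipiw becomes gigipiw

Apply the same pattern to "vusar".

pak and sakak both end in -k yet inflect differently (pakovi, sasakak), so the final letter is not what conditions the rule; the number of vowels is.
"vusar" has 2 vowels. The stems with 2 vowels (sakak → sasakak, gipiw → gigipiw, zanam → zazanam) repeat the first consonant+vowel as a prefix.
So vusar → vuvusar.

vuvusar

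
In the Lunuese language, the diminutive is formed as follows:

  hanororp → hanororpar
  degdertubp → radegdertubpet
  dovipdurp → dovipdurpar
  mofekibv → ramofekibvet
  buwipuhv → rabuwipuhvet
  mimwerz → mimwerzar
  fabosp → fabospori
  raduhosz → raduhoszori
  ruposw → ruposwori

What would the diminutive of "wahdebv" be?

fabosp and dovipdurp both end in -p yet inflect differently (fabospori, dovipdurpar), so the final letter is not what conditions the rule; the second-to-last letter is.
"wahdebv" has second-to-last letter 'b'. The stems whose second-to-last letter is 'b' (degdertubp → radegdertubpet, mofekibv → ramofekibvet) add ra- … -et around the stem.
The other patterns: stems whose second-to-last letter is 's' add -ori; stems whose second-to-last letter is 'r' add -ar.
So wahdebv → rawahdebvet.

rawahdebvet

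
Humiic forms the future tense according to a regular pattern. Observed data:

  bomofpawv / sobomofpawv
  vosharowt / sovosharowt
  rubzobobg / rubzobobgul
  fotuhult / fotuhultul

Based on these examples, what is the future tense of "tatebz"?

tatebzul

fotuhult and vosharowt both end in -t yet inflect differently (fotuhultul, sovosharowt), so the final letter is not what conditions the rule; the second-to-last letter is.
"tatebz" has second-to-last letter 'b'. The one such stem in the data (rubzobobg → rubzobobgul) adds -ul, so the same rule applies.
The other pattern: stems whose second-to-last letter is 'w' add the prefix so-.
So tatebz → tatebzul.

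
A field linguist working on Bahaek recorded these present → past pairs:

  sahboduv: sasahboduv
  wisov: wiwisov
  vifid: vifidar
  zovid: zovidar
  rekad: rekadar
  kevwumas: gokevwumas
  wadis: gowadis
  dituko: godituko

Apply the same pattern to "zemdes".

gozemdes

rekad and kevwumas both have last vowel 'a' yet inflect differently (rekadar, gokevwumas), so the last vowel is not what conditions the rule; the final letter is.
"zemdes" ends in -s. The stems ending in -s (kevwumas → gokevwumas, wadis → gowadis) add the prefix go-.
So zemdes → gozemdes.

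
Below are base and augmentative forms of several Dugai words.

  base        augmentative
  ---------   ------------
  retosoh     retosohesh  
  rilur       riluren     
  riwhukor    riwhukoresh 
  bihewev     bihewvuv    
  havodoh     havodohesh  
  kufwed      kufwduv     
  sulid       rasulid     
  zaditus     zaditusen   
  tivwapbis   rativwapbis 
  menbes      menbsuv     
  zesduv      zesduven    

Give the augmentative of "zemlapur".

sulid and kufwed both end in -d yet inflect differently (rasulid, kufwduv), so the final letter is not what conditions the rule; the last vowel is.
"zemlapur" has last vowel 'u'. The stems whose last vowel is 'u' (zaditus → zaditusen, zesduv → zesduven, rilur → riluren) add -en.
So zemlapur → zemlapuren.

zemlapuren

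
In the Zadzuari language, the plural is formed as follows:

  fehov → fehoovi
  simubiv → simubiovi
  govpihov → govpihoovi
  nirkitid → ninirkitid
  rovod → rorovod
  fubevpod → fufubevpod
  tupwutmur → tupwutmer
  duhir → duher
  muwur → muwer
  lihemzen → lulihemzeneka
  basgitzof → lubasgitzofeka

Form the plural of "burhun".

"burhun" ends in -n. The one such stem in the data (lihemzen → lulihemzeneka) adds lu- … -eka around the stem, so the same rule applies.
So burhun → luburhuneka.

luburhuneka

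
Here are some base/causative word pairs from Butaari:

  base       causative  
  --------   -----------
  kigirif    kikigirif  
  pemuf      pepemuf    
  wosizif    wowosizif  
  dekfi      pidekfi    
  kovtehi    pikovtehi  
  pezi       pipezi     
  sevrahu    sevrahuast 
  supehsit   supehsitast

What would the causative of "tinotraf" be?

kigirif and dekfi both have last vowel 'i' yet inflect differently (kikigirif, pidekfi), so the last vowel is not what conditions the rule; the final letter is.
"tinotraf" ends in -f. The stems ending in -f (kigirif → kikigirif, pemuf → pepemuf, wosizif → wowosizif) repeat the first consonant+vowel as a prefix.
So tinotraf → titinotraf.

titinotraf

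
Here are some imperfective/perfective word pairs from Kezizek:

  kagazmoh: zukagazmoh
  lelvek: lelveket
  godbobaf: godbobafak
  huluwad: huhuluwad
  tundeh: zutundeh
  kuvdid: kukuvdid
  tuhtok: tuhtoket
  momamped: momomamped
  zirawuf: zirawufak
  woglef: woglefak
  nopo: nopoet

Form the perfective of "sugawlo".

momamped and tundeh both have last vowel 'e' yet inflect differently (momomamped, zutundeh), so the last vowel is not what conditions the rule; the final letter is.
"sugawlo" ends in -o. The one such stem in the data (nopo → nopoet) adds -et, so the same rule applies.
The other patterns: stems ending in -d repeat the first consonant+vowel as a prefix; stems ending in -h add the prefix zu-; stems ending in -f add -ak.
So sugawlo → sugawloet.

sugawloet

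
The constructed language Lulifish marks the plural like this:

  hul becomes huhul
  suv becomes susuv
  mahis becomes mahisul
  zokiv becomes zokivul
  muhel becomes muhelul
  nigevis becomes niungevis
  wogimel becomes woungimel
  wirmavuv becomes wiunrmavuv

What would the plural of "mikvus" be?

suv and zokiv both end in -v yet inflect differently (susuv, zokivul), so the final letter is not what conditions the rule; the number of vowels is.
"mikvus" has 2 vowels. The stems with 2 vowels (mahis → mahisul, zokiv → zokivul, muhel → muhelul) add -ul.
The other patterns: stems with 1 vowel repeat the first consonant+vowel as a prefix; stems with 3 vowels insert -un- after the first vowel.
So mikvus → mikvusul.

mikvusul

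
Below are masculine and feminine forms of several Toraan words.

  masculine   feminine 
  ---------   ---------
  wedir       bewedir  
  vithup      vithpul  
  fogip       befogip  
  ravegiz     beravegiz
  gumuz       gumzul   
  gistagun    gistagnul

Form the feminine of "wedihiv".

"wedihiv" has last vowel 'i'. The stems whose last vowel is 'i' (wedir → bewedir, fogip → befogip, ravegiz → beravegiz) add the prefix be-.
The other pattern: stems whose last vowel is 'u' delete the last vowel and add -ul.
So wedihiv → bewedihiv.

bewedihiv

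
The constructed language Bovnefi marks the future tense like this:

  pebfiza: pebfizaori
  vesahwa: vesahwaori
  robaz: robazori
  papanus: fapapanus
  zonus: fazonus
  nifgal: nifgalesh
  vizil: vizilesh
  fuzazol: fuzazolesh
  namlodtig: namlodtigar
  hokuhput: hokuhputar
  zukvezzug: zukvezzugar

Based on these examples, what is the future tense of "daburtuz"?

daburtuzori

pebfiza and nifgal both have last vowel 'a' yet inflect differently (pebfizaori, nifgalesh), so the last vowel is not what conditions the rule; the final letter is.
"daburtuz" ends in -z. The one such stem in the data (robaz → robazori) adds -ori, so the same rule applies.
The other patterns: stems ending in -s add the prefix fa-; stems ending in -l add -esh; stems ending in -g or -t add -ar.
So daburtuz → daburtuzori.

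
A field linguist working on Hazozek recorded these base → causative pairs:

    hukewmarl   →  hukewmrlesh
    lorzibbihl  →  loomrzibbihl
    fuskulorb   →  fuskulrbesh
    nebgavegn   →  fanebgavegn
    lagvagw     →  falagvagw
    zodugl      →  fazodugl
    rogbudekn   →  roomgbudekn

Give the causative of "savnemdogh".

hukewmarl and zodugl both end in -l yet inflect differently (hukewmrlesh, fazodugl), so the final letter is not what conditions the rule; the second-to-last letter is.
"savnemdogh" has second-to-last letter 'g'. The stems whose second-to-last letter is 'g' (zodugl → fazodugl, nebgavegn → fanebgavegn, lagvagw → falagvagw) add the prefix fa-.
The other patterns: stems whose second-to-last letter is 'r' delete the last vowel and add -esh; stems whose second-to-last letter is 'h' or 'k' insert -om- after the first vowel.
So savnemdogh → fasavnemdogh.

fasavnemdogh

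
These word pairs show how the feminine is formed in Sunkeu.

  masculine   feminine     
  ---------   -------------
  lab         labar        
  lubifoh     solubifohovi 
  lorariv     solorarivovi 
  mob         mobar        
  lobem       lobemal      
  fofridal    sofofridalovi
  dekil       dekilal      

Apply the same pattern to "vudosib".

sovudosibovi

"vudosib" has 3 vowels. The stems with 3 vowels (fofridal → sofofridalovi, lorariv → solorarivovi, lubifoh → solubifohovi) add so- … -ovi around the stem.
So vudosib → sovudosibovi.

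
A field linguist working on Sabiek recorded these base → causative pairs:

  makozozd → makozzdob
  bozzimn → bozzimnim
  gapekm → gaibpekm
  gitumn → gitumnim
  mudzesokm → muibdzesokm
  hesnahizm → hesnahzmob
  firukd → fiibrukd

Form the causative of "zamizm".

"zamizm" has second-to-last letter 'z'. The stems whose second-to-last letter is 'z' (hesnahizm → hesnahzmob, makozozd → makozzdob) delete the last vowel and add -ob.
So zamizm → zamzmob.

zamzmob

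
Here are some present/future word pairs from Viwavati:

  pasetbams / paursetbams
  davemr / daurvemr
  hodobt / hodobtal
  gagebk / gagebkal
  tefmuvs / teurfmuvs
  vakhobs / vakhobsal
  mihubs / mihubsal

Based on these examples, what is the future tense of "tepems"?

vakhobs and pasetbams both end in -s yet inflect differently (vakhobsal, paursetbams), so the final letter is not what conditions the rule; the second-to-last letter is.
"tepems" has second-to-last letter 'm'. The stems whose second-to-last letter is 'm' (davemr → daurvemr, pasetbams → paursetbams) insert -ur- after the first vowel.
The other pattern: stems whose second-to-last letter is 'b' add -al.
So tepems → teurpems.

teurpems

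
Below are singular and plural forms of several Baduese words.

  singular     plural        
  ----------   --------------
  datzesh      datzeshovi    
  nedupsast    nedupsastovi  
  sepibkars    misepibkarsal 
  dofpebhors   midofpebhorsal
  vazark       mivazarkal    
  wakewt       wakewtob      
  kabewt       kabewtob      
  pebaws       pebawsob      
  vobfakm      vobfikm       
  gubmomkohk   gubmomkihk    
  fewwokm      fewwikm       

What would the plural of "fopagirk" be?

nedupsast and wakewt both end in -t yet inflect differently (nedupsastovi, wakewtob), so the final letter is not what conditions the rule; the second-to-last letter is.
"fopagirk" has second-to-last letter 'r'. The stems whose second-to-last letter is 'r' (sepibkars → misepibkarsal, dofpebhors → midofpebhorsal, vazark → mivazarkal) add mi- … -al around the stem.
The other patterns: stems whose second-to-last letter is 's' add -ovi; stems whose second-to-last letter is 'w' add -ob; stems whose second-to-last letter is 'h' or 'k' change the last vowel to 'i'.
So fopagirk → mifopagirkal.

mifopagirkal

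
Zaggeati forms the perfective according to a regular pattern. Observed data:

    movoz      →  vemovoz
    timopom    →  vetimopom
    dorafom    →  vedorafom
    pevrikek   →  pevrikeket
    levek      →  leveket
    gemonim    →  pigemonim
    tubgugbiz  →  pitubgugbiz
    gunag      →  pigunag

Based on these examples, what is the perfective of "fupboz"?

vefupboz

"fupboz" has last vowel 'o'. The stems whose last vowel is 'o' (movoz → vemovoz, timopom → vetimopom, dorafom → vedorafom) add the prefix ve-.
The other patterns: stems whose last vowel is 'e' add -et; stems whose last vowel is 'a' or 'i' add the prefix pi-.
So fupboz → vefupboz.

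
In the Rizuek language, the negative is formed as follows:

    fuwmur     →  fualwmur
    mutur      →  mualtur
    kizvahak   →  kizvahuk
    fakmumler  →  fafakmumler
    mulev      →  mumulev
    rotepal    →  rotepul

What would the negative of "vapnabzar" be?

vapnabzur

"vapnabzar" has last vowel 'a'. The stems whose last vowel is 'a' (kizvahak → kizvahuk, rotepal → rotepul) change the last vowel to 'u'.
So vapnabzar → vapnabzur.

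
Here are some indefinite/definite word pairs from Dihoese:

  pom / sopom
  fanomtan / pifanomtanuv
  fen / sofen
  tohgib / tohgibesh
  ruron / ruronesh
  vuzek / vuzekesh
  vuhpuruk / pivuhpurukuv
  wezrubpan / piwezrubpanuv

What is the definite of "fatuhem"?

pifatuhemuv

fen and ruron both end in -n yet inflect differently (sofen, ruronesh), so the final letter is not what conditions the rule; the number of vowels is.
"fatuhem" has 3 vowels. The stems with 3 vowels (fanomtan → pifanomtanuv, vuhpuruk → pivuhpurukuv, wezrubpan → piwezrubpanuv) add pi- … -uv around the stem.
So fatuhem → pifatuhemuv.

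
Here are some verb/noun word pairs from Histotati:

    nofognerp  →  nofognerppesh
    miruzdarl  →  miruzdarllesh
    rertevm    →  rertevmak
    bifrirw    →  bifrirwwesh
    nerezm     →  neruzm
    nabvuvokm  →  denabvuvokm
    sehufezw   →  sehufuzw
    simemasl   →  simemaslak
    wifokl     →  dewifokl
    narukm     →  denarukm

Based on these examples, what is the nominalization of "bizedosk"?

miruzdarl and wifokl both end in -l yet inflect differently (miruzdarllesh, dewifokl), so the final letter is not what conditions the rule; the second-to-last letter is.
"bizedosk" has second-to-last letter 's'. The one such stem in the data (simemasl → simemaslak) adds -ak, so the same rule applies.
The other patterns: stems whose second-to-last letter is 'r' double the final consonant and add -esh; stems whose second-to-last letter is 'k' add the prefix de-; stems whose second-to-last letter is 'z' change the last vowel to 'u'.
So bizedosk → bizedoskak.

bizedoskak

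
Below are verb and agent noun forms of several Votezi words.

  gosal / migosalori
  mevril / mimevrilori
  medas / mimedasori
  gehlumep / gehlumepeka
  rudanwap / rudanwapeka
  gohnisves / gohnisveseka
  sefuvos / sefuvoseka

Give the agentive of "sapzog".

misapzogori

medas and gohnisves both end in -s yet inflect differently (mimedasori, gohnisveseka), so the final letter is not what conditions the rule; the number of vowels is.
"sapzog" has 2 vowels. The stems with 2 vowels (gosal → migosalori, mevril → mimevrilori, medas → mimedasori) add mi- … -ori around the stem.
The other pattern: stems with 3 vowels add -eka.
So sapzog → misapzogori.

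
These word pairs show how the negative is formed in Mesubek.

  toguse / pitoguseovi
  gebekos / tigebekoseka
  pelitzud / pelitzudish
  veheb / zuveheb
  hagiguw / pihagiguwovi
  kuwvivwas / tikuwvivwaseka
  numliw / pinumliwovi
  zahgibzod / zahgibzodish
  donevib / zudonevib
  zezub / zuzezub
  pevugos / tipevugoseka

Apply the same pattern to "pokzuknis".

tipokzukniseka

zahgibzod and gebekos both have last vowel 'o' yet inflect differently (zahgibzodish, tigebekoseka), so the last vowel is not what conditions the rule; the final letter is.
"pokzuknis" ends in -s. The stems ending in -s (gebekos → tigebekoseka, kuwvivwas → tikuwvivwaseka, pevugos → tipevugoseka) add ti- … -eka around the stem.
So pokzuknis → tipokzukniseka.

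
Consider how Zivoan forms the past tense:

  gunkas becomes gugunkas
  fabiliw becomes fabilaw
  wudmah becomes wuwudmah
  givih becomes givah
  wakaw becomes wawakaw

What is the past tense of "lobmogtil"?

lobmogtal

wudmah and givih both end in -h yet inflect differently (wuwudmah, givah), so the final letter is not what conditions the rule; the last vowel is.
"lobmogtil" has last vowel 'i'. The stems whose last vowel is 'i' (givih → givah, fabiliw → fabilaw) change the last vowel to 'a'.
So lobmogtil → lobmogtal.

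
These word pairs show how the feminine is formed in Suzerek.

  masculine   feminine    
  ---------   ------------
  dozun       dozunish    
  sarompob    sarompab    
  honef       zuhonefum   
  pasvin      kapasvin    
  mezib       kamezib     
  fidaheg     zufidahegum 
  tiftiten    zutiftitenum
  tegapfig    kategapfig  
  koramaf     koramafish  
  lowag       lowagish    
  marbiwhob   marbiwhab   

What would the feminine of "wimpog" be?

lowag and tegapfig both end in -g yet inflect differently (lowagish, kategapfig), so the final letter is not what conditions the rule; the last vowel is.
"wimpog" has last vowel 'o'. The stems whose last vowel is 'o' (marbiwhob → marbiwhab, sarompob → sarompab) change the last vowel to 'a'.
So wimpog → wimpag.

wimpag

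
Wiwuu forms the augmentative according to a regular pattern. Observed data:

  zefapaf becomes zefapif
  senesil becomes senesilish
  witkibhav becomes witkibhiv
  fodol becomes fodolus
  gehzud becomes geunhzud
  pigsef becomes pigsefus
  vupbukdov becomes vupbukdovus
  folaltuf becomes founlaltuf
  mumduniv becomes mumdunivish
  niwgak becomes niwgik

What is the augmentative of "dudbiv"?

folaltuf and zefapaf both end in -f yet inflect differently (founlaltuf, zefapif), so the final letter is not what conditions the rule; the last vowel is.
"dudbiv" has last vowel 'i'. The stems whose last vowel is 'i' (mumduniv → mumdunivish, senesil → senesilish) add -ish.
The other patterns: stems whose last vowel is 'u' insert -un- after the first vowel; stems whose last vowel is 'a' change the last vowel to 'i'; stems whose last vowel is 'e' or 'o' add -us.
So dudbiv → dudbivish.

dudbivish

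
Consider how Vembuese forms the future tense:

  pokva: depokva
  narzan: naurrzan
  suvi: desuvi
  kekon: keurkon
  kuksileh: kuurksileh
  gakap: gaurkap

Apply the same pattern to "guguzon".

pokva and gakap both have last vowel 'a' yet inflect differently (depokva, gaurkap), so the last vowel is not what conditions the rule; whether the stem ends in a vowel or a consonant is.
"guguzon" ends in a consonant. The stems ending in a consonant (gakap → gaurkap, kuksileh → kuurksileh, kekon → keurkon) insert -ur- after the first vowel.
The other pattern: stems ending in a vowel add the prefix de-.
So guguzon → guurguzon.

guurguzon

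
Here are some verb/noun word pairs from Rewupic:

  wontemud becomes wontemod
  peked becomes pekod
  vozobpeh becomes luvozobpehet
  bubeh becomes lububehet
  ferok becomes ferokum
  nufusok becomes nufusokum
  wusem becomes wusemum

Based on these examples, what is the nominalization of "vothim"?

peked and vozobpeh both have last vowel 'e' yet inflect differently (pekod, luvozobpehet), so the last vowel is not what conditions the rule; the final letter is.
"vothim" ends in -m. The one such stem in the data (wusem → wusemum) adds -um, so the same rule applies.
So vothim → vothimum.

vothimum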